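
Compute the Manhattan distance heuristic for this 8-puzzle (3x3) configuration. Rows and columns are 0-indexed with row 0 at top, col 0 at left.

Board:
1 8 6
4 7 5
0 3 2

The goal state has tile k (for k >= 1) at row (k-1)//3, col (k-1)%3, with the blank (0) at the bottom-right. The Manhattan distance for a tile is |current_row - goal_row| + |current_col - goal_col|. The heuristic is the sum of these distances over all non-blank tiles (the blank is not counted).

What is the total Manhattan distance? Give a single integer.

Answer: 12

Derivation:
Tile 1: (0,0)->(0,0) = 0
Tile 8: (0,1)->(2,1) = 2
Tile 6: (0,2)->(1,2) = 1
Tile 4: (1,0)->(1,0) = 0
Tile 7: (1,1)->(2,0) = 2
Tile 5: (1,2)->(1,1) = 1
Tile 3: (2,1)->(0,2) = 3
Tile 2: (2,2)->(0,1) = 3
Sum: 0 + 2 + 1 + 0 + 2 + 1 + 3 + 3 = 12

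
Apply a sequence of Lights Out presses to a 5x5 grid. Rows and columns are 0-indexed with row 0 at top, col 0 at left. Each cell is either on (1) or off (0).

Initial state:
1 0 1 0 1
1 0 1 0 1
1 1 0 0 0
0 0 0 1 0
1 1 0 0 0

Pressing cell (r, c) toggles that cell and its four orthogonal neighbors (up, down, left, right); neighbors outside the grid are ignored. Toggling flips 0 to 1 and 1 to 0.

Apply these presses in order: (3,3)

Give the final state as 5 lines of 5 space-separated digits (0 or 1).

Answer: 1 0 1 0 1
1 0 1 0 1
1 1 0 1 0
0 0 1 0 1
1 1 0 1 0

Derivation:
After press 1 at (3,3):
1 0 1 0 1
1 0 1 0 1
1 1 0 1 0
0 0 1 0 1
1 1 0 1 0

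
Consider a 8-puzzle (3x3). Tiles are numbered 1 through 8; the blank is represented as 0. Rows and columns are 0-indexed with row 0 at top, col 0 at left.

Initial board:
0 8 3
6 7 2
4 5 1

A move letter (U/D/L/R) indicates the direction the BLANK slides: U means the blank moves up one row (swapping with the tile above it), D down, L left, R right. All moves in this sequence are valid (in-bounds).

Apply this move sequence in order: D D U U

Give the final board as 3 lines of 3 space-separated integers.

Answer: 0 8 3
6 7 2
4 5 1

Derivation:
After move 1 (D):
6 8 3
0 7 2
4 5 1

After move 2 (D):
6 8 3
4 7 2
0 5 1

After move 3 (U):
6 8 3
0 7 2
4 5 1

After move 4 (U):
0 8 3
6 7 2
4 5 1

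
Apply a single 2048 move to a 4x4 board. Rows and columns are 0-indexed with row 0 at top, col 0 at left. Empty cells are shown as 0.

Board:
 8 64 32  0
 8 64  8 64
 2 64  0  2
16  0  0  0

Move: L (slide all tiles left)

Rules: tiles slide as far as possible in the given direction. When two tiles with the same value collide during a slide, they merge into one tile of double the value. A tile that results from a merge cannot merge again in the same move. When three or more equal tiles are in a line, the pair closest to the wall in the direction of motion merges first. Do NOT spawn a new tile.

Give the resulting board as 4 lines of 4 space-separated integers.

Answer:  8 64 32  0
 8 64  8 64
 2 64  2  0
16  0  0  0

Derivation:
Slide left:
row 0: [8, 64, 32, 0] -> [8, 64, 32, 0]
row 1: [8, 64, 8, 64] -> [8, 64, 8, 64]
row 2: [2, 64, 0, 2] -> [2, 64, 2, 0]
row 3: [16, 0, 0, 0] -> [16, 0, 0, 0]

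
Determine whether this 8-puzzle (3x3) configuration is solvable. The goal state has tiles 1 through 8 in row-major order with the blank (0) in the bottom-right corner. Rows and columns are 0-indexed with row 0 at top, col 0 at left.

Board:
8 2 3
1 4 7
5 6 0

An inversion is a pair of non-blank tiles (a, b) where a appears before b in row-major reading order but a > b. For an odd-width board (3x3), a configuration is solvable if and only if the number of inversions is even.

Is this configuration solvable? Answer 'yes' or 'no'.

Inversions (pairs i<j in row-major order where tile[i] > tile[j] > 0): 11
11 is odd, so the puzzle is not solvable.

Answer: no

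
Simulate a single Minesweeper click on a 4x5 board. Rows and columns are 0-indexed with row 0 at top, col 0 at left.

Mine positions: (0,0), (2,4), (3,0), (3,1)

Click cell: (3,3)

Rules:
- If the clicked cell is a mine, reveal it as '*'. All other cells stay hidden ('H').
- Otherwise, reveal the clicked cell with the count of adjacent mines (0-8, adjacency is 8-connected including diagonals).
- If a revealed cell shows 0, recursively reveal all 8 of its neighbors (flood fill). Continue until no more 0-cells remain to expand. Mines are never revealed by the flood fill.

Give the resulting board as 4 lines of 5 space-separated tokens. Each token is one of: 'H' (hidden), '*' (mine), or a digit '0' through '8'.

H H H H H
H H H H H
H H H H H
H H H 1 H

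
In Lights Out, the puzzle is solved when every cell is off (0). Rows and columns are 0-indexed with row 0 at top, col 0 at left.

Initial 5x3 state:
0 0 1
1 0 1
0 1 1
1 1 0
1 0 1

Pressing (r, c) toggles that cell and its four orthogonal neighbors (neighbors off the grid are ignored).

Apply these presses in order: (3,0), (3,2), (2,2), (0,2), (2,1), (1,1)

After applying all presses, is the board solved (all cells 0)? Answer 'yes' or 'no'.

After press 1 at (3,0):
0 0 1
1 0 1
1 1 1
0 0 0
0 0 1

After press 2 at (3,2):
0 0 1
1 0 1
1 1 0
0 1 1
0 0 0

After press 3 at (2,2):
0 0 1
1 0 0
1 0 1
0 1 0
0 0 0

After press 4 at (0,2):
0 1 0
1 0 1
1 0 1
0 1 0
0 0 0

After press 5 at (2,1):
0 1 0
1 1 1
0 1 0
0 0 0
0 0 0

After press 6 at (1,1):
0 0 0
0 0 0
0 0 0
0 0 0
0 0 0

Lights still on: 0

Answer: yes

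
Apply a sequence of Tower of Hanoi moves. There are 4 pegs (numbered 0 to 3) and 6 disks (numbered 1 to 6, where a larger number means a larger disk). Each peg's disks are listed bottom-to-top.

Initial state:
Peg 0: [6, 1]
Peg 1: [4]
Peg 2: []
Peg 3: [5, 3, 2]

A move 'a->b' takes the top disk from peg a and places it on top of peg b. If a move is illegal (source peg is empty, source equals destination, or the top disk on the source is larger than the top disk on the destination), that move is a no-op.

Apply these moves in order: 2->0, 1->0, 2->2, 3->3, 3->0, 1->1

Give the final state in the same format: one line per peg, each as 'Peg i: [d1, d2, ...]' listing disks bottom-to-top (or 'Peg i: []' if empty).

Answer: Peg 0: [6, 1]
Peg 1: [4]
Peg 2: []
Peg 3: [5, 3, 2]

Derivation:
After move 1 (2->0):
Peg 0: [6, 1]
Peg 1: [4]
Peg 2: []
Peg 3: [5, 3, 2]

After move 2 (1->0):
Peg 0: [6, 1]
Peg 1: [4]
Peg 2: []
Peg 3: [5, 3, 2]

After move 3 (2->2):
Peg 0: [6, 1]
Peg 1: [4]
Peg 2: []
Peg 3: [5, 3, 2]

After move 4 (3->3):
Peg 0: [6, 1]
Peg 1: [4]
Peg 2: []
Peg 3: [5, 3, 2]

After move 5 (3->0):
Peg 0: [6, 1]
Peg 1: [4]
Peg 2: []
Peg 3: [5, 3, 2]

After move 6 (1->1):
Peg 0: [6, 1]
Peg 1: [4]
Peg 2: []
Peg 3: [5, 3, 2]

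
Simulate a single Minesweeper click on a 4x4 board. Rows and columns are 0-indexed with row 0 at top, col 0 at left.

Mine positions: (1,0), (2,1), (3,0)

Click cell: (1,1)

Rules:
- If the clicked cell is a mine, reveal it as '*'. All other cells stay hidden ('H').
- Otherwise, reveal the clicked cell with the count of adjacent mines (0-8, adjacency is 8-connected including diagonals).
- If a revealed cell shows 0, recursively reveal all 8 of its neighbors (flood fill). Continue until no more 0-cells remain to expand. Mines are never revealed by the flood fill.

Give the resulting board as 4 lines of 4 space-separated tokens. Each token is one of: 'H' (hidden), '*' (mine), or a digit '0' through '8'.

H H H H
H 2 H H
H H H H
H H H H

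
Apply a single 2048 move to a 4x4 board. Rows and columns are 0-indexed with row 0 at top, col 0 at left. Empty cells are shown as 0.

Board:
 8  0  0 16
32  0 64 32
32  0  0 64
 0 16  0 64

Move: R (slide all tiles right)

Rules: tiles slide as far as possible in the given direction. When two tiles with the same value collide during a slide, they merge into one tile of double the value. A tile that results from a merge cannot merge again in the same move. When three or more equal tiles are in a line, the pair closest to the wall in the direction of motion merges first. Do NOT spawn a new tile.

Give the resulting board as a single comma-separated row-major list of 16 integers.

Answer: 0, 0, 8, 16, 0, 32, 64, 32, 0, 0, 32, 64, 0, 0, 16, 64

Derivation:
Slide right:
row 0: [8, 0, 0, 16] -> [0, 0, 8, 16]
row 1: [32, 0, 64, 32] -> [0, 32, 64, 32]
row 2: [32, 0, 0, 64] -> [0, 0, 32, 64]
row 3: [0, 16, 0, 64] -> [0, 0, 16, 64]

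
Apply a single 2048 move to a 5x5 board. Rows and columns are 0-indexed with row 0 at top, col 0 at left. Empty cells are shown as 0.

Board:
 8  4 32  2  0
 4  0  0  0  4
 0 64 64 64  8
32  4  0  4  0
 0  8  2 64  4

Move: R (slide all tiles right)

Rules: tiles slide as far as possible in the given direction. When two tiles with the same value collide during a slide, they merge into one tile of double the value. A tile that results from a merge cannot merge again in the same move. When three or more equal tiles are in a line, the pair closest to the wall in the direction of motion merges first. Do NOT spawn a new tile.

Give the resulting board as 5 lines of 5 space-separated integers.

Slide right:
row 0: [8, 4, 32, 2, 0] -> [0, 8, 4, 32, 2]
row 1: [4, 0, 0, 0, 4] -> [0, 0, 0, 0, 8]
row 2: [0, 64, 64, 64, 8] -> [0, 0, 64, 128, 8]
row 3: [32, 4, 0, 4, 0] -> [0, 0, 0, 32, 8]
row 4: [0, 8, 2, 64, 4] -> [0, 8, 2, 64, 4]

Answer:   0   8   4  32   2
  0   0   0   0   8
  0   0  64 128   8
  0   0   0  32   8
  0   8   2  64   4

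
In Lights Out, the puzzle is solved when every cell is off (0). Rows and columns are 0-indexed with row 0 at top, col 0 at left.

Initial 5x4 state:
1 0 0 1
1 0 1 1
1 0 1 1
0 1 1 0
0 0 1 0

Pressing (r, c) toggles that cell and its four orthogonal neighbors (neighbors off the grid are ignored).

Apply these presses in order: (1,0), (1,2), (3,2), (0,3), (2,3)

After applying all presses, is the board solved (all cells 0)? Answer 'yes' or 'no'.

Answer: yes

Derivation:
After press 1 at (1,0):
0 0 0 1
0 1 1 1
0 0 1 1
0 1 1 0
0 0 1 0

After press 2 at (1,2):
0 0 1 1
0 0 0 0
0 0 0 1
0 1 1 0
0 0 1 0

After press 3 at (3,2):
0 0 1 1
0 0 0 0
0 0 1 1
0 0 0 1
0 0 0 0

After press 4 at (0,3):
0 0 0 0
0 0 0 1
0 0 1 1
0 0 0 1
0 0 0 0

After press 5 at (2,3):
0 0 0 0
0 0 0 0
0 0 0 0
0 0 0 0
0 0 0 0

Lights still on: 0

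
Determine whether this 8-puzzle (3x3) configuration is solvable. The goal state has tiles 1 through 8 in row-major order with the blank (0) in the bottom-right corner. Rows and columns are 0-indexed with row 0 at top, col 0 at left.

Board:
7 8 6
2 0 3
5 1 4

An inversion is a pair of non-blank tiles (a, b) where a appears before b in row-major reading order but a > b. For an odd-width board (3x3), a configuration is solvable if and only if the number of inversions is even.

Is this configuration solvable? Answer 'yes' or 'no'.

Inversions (pairs i<j in row-major order where tile[i] > tile[j] > 0): 21
21 is odd, so the puzzle is not solvable.

Answer: no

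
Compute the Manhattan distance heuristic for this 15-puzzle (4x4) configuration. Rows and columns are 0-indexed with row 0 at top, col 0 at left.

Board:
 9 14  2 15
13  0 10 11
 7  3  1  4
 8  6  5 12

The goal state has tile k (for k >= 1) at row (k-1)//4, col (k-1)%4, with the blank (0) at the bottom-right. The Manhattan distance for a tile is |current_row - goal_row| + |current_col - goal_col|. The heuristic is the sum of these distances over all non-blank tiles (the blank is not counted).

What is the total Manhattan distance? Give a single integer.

Answer: 40

Derivation:
Tile 9: (0,0)->(2,0) = 2
Tile 14: (0,1)->(3,1) = 3
Tile 2: (0,2)->(0,1) = 1
Tile 15: (0,3)->(3,2) = 4
Tile 13: (1,0)->(3,0) = 2
Tile 10: (1,2)->(2,1) = 2
Tile 11: (1,3)->(2,2) = 2
Tile 7: (2,0)->(1,2) = 3
Tile 3: (2,1)->(0,2) = 3
Tile 1: (2,2)->(0,0) = 4
Tile 4: (2,3)->(0,3) = 2
Tile 8: (3,0)->(1,3) = 5
Tile 6: (3,1)->(1,1) = 2
Tile 5: (3,2)->(1,0) = 4
Tile 12: (3,3)->(2,3) = 1
Sum: 2 + 3 + 1 + 4 + 2 + 2 + 2 + 3 + 3 + 4 + 2 + 5 + 2 + 4 + 1 = 40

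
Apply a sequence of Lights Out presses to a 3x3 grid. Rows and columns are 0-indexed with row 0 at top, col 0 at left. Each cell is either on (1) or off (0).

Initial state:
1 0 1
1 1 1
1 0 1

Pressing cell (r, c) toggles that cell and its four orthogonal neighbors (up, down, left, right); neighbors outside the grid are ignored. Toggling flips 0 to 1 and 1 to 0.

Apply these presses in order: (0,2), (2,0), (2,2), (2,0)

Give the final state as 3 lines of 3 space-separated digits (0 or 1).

Answer: 1 1 0
1 1 1
1 1 0

Derivation:
After press 1 at (0,2):
1 1 0
1 1 0
1 0 1

After press 2 at (2,0):
1 1 0
0 1 0
0 1 1

After press 3 at (2,2):
1 1 0
0 1 1
0 0 0

After press 4 at (2,0):
1 1 0
1 1 1
1 1 0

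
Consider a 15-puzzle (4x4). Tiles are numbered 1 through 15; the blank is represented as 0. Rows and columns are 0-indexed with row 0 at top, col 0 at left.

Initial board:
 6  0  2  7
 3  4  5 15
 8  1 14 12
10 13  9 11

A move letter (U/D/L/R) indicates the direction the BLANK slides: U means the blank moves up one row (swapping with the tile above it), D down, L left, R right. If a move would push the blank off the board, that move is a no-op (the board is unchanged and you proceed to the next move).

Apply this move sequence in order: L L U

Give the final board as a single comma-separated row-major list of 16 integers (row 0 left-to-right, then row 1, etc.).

After move 1 (L):
 0  6  2  7
 3  4  5 15
 8  1 14 12
10 13  9 11

After move 2 (L):
 0  6  2  7
 3  4  5 15
 8  1 14 12
10 13  9 11

After move 3 (U):
 0  6  2  7
 3  4  5 15
 8  1 14 12
10 13  9 11

Answer: 0, 6, 2, 7, 3, 4, 5, 15, 8, 1, 14, 12, 10, 13, 9, 11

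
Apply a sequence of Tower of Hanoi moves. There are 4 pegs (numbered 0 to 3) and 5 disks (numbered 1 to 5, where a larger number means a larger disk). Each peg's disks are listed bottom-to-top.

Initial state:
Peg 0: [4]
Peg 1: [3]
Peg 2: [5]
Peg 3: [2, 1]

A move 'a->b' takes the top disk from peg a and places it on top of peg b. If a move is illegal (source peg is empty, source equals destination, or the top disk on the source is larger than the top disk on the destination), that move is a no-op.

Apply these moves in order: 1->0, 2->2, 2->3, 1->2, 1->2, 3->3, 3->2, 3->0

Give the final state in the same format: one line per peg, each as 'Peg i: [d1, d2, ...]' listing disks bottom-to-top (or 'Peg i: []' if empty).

After move 1 (1->0):
Peg 0: [4, 3]
Peg 1: []
Peg 2: [5]
Peg 3: [2, 1]

After move 2 (2->2):
Peg 0: [4, 3]
Peg 1: []
Peg 2: [5]
Peg 3: [2, 1]

After move 3 (2->3):
Peg 0: [4, 3]
Peg 1: []
Peg 2: [5]
Peg 3: [2, 1]

After move 4 (1->2):
Peg 0: [4, 3]
Peg 1: []
Peg 2: [5]
Peg 3: [2, 1]

After move 5 (1->2):
Peg 0: [4, 3]
Peg 1: []
Peg 2: [5]
Peg 3: [2, 1]

After move 6 (3->3):
Peg 0: [4, 3]
Peg 1: []
Peg 2: [5]
Peg 3: [2, 1]

After move 7 (3->2):
Peg 0: [4, 3]
Peg 1: []
Peg 2: [5, 1]
Peg 3: [2]

After move 8 (3->0):
Peg 0: [4, 3, 2]
Peg 1: []
Peg 2: [5, 1]
Peg 3: []

Answer: Peg 0: [4, 3, 2]
Peg 1: []
Peg 2: [5, 1]
Peg 3: []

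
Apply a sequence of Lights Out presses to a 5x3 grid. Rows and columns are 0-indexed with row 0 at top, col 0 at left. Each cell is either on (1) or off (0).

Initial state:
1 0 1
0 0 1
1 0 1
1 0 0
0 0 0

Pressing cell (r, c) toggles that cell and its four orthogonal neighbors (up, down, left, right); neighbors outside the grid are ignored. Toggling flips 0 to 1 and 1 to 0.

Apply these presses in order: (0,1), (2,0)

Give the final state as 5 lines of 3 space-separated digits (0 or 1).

After press 1 at (0,1):
0 1 0
0 1 1
1 0 1
1 0 0
0 0 0

After press 2 at (2,0):
0 1 0
1 1 1
0 1 1
0 0 0
0 0 0

Answer: 0 1 0
1 1 1
0 1 1
0 0 0
0 0 0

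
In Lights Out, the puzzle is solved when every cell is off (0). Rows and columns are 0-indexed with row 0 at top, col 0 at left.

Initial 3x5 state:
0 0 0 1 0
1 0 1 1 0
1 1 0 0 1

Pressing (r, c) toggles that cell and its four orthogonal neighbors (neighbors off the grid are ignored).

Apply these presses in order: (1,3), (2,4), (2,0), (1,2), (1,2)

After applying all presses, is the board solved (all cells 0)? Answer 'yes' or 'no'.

After press 1 at (1,3):
0 0 0 0 0
1 0 0 0 1
1 1 0 1 1

After press 2 at (2,4):
0 0 0 0 0
1 0 0 0 0
1 1 0 0 0

After press 3 at (2,0):
0 0 0 0 0
0 0 0 0 0
0 0 0 0 0

After press 4 at (1,2):
0 0 1 0 0
0 1 1 1 0
0 0 1 0 0

After press 5 at (1,2):
0 0 0 0 0
0 0 0 0 0
0 0 0 0 0

Lights still on: 0

Answer: yes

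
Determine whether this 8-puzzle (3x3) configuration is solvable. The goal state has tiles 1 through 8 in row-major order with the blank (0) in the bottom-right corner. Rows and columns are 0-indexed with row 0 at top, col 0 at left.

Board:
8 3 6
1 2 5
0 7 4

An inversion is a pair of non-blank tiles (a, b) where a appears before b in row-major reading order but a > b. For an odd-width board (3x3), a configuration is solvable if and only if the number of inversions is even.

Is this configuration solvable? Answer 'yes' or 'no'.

Answer: no

Derivation:
Inversions (pairs i<j in row-major order where tile[i] > tile[j] > 0): 15
15 is odd, so the puzzle is not solvable.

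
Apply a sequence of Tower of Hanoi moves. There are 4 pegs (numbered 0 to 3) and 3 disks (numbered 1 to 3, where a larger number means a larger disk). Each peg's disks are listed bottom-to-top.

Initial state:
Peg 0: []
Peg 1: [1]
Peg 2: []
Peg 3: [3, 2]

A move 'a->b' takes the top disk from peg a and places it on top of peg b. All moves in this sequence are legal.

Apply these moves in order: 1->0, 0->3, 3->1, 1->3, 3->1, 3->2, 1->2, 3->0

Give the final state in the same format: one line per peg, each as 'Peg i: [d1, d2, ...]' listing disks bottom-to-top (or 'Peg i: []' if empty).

After move 1 (1->0):
Peg 0: [1]
Peg 1: []
Peg 2: []
Peg 3: [3, 2]

After move 2 (0->3):
Peg 0: []
Peg 1: []
Peg 2: []
Peg 3: [3, 2, 1]

After move 3 (3->1):
Peg 0: []
Peg 1: [1]
Peg 2: []
Peg 3: [3, 2]

After move 4 (1->3):
Peg 0: []
Peg 1: []
Peg 2: []
Peg 3: [3, 2, 1]

After move 5 (3->1):
Peg 0: []
Peg 1: [1]
Peg 2: []
Peg 3: [3, 2]

After move 6 (3->2):
Peg 0: []
Peg 1: [1]
Peg 2: [2]
Peg 3: [3]

After move 7 (1->2):
Peg 0: []
Peg 1: []
Peg 2: [2, 1]
Peg 3: [3]

After move 8 (3->0):
Peg 0: [3]
Peg 1: []
Peg 2: [2, 1]
Peg 3: []

Answer: Peg 0: [3]
Peg 1: []
Peg 2: [2, 1]
Peg 3: []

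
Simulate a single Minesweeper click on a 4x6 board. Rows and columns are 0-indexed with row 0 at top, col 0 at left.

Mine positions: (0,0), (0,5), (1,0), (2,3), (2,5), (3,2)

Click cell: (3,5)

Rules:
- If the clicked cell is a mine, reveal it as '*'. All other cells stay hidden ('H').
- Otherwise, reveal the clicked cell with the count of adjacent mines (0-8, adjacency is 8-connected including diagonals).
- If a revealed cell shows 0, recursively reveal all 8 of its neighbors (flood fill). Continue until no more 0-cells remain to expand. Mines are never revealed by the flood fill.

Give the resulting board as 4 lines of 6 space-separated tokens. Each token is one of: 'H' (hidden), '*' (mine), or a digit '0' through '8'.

H H H H H H
H H H H H H
H H H H H H
H H H H H 1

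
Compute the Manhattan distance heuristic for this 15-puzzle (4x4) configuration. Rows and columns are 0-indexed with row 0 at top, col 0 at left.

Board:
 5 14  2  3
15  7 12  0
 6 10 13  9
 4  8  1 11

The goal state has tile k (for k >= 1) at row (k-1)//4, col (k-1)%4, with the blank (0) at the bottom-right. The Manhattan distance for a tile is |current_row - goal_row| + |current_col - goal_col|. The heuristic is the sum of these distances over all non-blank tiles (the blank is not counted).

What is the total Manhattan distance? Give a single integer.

Tile 5: (0,0)->(1,0) = 1
Tile 14: (0,1)->(3,1) = 3
Tile 2: (0,2)->(0,1) = 1
Tile 3: (0,3)->(0,2) = 1
Tile 15: (1,0)->(3,2) = 4
Tile 7: (1,1)->(1,2) = 1
Tile 12: (1,2)->(2,3) = 2
Tile 6: (2,0)->(1,1) = 2
Tile 10: (2,1)->(2,1) = 0
Tile 13: (2,2)->(3,0) = 3
Tile 9: (2,3)->(2,0) = 3
Tile 4: (3,0)->(0,3) = 6
Tile 8: (3,1)->(1,3) = 4
Tile 1: (3,2)->(0,0) = 5
Tile 11: (3,3)->(2,2) = 2
Sum: 1 + 3 + 1 + 1 + 4 + 1 + 2 + 2 + 0 + 3 + 3 + 6 + 4 + 5 + 2 = 38

Answer: 38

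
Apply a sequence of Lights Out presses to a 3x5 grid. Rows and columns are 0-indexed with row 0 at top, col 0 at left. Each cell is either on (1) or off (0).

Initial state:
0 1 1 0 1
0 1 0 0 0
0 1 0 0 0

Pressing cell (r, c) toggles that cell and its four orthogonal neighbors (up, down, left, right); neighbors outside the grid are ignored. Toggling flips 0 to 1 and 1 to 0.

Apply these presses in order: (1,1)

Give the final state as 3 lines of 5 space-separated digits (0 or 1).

After press 1 at (1,1):
0 0 1 0 1
1 0 1 0 0
0 0 0 0 0

Answer: 0 0 1 0 1
1 0 1 0 0
0 0 0 0 0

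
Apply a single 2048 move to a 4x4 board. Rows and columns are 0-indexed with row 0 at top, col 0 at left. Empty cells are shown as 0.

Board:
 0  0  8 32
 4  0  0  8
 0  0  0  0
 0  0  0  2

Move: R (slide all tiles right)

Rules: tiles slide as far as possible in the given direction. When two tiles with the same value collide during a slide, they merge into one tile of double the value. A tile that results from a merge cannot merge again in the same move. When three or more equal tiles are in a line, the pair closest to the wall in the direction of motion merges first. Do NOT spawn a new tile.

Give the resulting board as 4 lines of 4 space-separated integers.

Answer:  0  0  8 32
 0  0  4  8
 0  0  0  0
 0  0  0  2

Derivation:
Slide right:
row 0: [0, 0, 8, 32] -> [0, 0, 8, 32]
row 1: [4, 0, 0, 8] -> [0, 0, 4, 8]
row 2: [0, 0, 0, 0] -> [0, 0, 0, 0]
row 3: [0, 0, 0, 2] -> [0, 0, 0, 2]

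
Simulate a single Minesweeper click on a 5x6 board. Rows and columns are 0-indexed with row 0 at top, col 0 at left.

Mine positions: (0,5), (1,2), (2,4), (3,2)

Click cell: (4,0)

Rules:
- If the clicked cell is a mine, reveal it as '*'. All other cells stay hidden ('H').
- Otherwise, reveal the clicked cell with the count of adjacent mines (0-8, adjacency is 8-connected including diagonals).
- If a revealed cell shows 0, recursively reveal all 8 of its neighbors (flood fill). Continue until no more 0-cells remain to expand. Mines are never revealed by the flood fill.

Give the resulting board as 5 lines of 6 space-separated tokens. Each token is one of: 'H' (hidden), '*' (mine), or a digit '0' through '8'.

0 1 H H H H
0 1 H H H H
0 2 H H H H
0 1 H H H H
0 1 H H H H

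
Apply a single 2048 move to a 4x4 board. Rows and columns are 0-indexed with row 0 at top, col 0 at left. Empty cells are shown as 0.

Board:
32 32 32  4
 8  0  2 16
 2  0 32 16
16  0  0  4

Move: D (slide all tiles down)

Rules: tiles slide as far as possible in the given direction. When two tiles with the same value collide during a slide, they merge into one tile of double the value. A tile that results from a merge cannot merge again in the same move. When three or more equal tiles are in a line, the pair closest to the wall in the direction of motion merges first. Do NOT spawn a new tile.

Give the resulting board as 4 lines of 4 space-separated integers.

Answer: 32  0  0  0
 8  0 32  4
 2  0  2 32
16 32 32  4

Derivation:
Slide down:
col 0: [32, 8, 2, 16] -> [32, 8, 2, 16]
col 1: [32, 0, 0, 0] -> [0, 0, 0, 32]
col 2: [32, 2, 32, 0] -> [0, 32, 2, 32]
col 3: [4, 16, 16, 4] -> [0, 4, 32, 4]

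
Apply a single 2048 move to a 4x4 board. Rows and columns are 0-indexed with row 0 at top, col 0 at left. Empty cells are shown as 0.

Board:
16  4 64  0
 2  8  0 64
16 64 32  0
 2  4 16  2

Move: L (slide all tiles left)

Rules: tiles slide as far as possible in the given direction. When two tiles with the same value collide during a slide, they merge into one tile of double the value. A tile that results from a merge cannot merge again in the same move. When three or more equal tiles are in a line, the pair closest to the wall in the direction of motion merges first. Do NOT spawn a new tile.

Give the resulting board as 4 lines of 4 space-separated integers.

Slide left:
row 0: [16, 4, 64, 0] -> [16, 4, 64, 0]
row 1: [2, 8, 0, 64] -> [2, 8, 64, 0]
row 2: [16, 64, 32, 0] -> [16, 64, 32, 0]
row 3: [2, 4, 16, 2] -> [2, 4, 16, 2]

Answer: 16  4 64  0
 2  8 64  0
16 64 32  0
 2  4 16  2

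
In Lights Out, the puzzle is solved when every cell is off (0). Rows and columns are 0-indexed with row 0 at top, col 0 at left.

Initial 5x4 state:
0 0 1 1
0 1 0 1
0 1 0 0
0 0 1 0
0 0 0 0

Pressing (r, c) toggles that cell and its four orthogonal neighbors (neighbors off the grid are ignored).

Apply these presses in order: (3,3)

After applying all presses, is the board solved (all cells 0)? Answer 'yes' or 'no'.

Answer: no

Derivation:
After press 1 at (3,3):
0 0 1 1
0 1 0 1
0 1 0 1
0 0 0 1
0 0 0 1

Lights still on: 8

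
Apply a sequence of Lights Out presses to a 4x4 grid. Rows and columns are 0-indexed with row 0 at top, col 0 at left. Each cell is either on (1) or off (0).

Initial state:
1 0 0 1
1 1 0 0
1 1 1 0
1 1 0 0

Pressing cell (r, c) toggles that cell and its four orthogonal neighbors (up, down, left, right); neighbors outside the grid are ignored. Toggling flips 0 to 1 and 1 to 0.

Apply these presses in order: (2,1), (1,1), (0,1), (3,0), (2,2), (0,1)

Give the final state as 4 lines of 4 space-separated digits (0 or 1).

After press 1 at (2,1):
1 0 0 1
1 0 0 0
0 0 0 0
1 0 0 0

After press 2 at (1,1):
1 1 0 1
0 1 1 0
0 1 0 0
1 0 0 0

After press 3 at (0,1):
0 0 1 1
0 0 1 0
0 1 0 0
1 0 0 0

After press 4 at (3,0):
0 0 1 1
0 0 1 0
1 1 0 0
0 1 0 0

After press 5 at (2,2):
0 0 1 1
0 0 0 0
1 0 1 1
0 1 1 0

After press 6 at (0,1):
1 1 0 1
0 1 0 0
1 0 1 1
0 1 1 0

Answer: 1 1 0 1
0 1 0 0
1 0 1 1
0 1 1 0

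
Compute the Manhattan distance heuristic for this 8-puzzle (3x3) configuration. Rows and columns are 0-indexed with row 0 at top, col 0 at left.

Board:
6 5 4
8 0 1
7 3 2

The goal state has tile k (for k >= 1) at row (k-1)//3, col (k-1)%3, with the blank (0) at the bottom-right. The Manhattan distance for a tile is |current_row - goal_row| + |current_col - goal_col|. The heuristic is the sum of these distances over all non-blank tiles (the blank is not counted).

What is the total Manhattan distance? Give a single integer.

Answer: 18

Derivation:
Tile 6: at (0,0), goal (1,2), distance |0-1|+|0-2| = 3
Tile 5: at (0,1), goal (1,1), distance |0-1|+|1-1| = 1
Tile 4: at (0,2), goal (1,0), distance |0-1|+|2-0| = 3
Tile 8: at (1,0), goal (2,1), distance |1-2|+|0-1| = 2
Tile 1: at (1,2), goal (0,0), distance |1-0|+|2-0| = 3
Tile 7: at (2,0), goal (2,0), distance |2-2|+|0-0| = 0
Tile 3: at (2,1), goal (0,2), distance |2-0|+|1-2| = 3
Tile 2: at (2,2), goal (0,1), distance |2-0|+|2-1| = 3
Sum: 3 + 1 + 3 + 2 + 3 + 0 + 3 + 3 = 18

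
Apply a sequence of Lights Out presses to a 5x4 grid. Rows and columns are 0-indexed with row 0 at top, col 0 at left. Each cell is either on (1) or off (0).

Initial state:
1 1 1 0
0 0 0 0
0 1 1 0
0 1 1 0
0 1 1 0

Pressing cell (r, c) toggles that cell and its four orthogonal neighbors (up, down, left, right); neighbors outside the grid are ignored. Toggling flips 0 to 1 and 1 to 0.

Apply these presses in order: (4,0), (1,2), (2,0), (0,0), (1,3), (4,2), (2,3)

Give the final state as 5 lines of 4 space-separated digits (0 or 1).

After press 1 at (4,0):
1 1 1 0
0 0 0 0
0 1 1 0
1 1 1 0
1 0 1 0

After press 2 at (1,2):
1 1 0 0
0 1 1 1
0 1 0 0
1 1 1 0
1 0 1 0

After press 3 at (2,0):
1 1 0 0
1 1 1 1
1 0 0 0
0 1 1 0
1 0 1 0

After press 4 at (0,0):
0 0 0 0
0 1 1 1
1 0 0 0
0 1 1 0
1 0 1 0

After press 5 at (1,3):
0 0 0 1
0 1 0 0
1 0 0 1
0 1 1 0
1 0 1 0

After press 6 at (4,2):
0 0 0 1
0 1 0 0
1 0 0 1
0 1 0 0
1 1 0 1

After press 7 at (2,3):
0 0 0 1
0 1 0 1
1 0 1 0
0 1 0 1
1 1 0 1

Answer: 0 0 0 1
0 1 0 1
1 0 1 0
0 1 0 1
1 1 0 1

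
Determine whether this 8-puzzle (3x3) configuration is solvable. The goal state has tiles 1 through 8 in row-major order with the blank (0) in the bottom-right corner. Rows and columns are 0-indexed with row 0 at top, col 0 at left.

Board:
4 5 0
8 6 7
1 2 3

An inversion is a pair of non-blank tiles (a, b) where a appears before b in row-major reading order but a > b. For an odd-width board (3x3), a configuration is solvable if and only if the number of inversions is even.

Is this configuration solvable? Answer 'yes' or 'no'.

Answer: no

Derivation:
Inversions (pairs i<j in row-major order where tile[i] > tile[j] > 0): 17
17 is odd, so the puzzle is not solvable.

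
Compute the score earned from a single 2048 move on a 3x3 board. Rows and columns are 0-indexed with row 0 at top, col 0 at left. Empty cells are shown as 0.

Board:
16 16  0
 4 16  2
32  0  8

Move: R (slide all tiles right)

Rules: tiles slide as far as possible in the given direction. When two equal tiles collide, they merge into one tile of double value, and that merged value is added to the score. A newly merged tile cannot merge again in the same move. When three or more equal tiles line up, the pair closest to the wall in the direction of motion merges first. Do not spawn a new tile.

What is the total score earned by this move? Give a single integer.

Slide right:
row 0: [16, 16, 0] -> [0, 0, 32]  score +32 (running 32)
row 1: [4, 16, 2] -> [4, 16, 2]  score +0 (running 32)
row 2: [32, 0, 8] -> [0, 32, 8]  score +0 (running 32)
Board after move:
 0  0 32
 4 16  2
 0 32  8

Answer: 32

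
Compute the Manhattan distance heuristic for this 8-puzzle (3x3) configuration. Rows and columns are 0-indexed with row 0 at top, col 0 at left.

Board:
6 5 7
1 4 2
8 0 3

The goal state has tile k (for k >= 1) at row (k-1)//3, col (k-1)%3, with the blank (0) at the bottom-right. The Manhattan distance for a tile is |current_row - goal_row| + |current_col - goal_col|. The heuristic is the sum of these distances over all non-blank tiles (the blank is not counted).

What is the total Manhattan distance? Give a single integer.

Answer: 15

Derivation:
Tile 6: (0,0)->(1,2) = 3
Tile 5: (0,1)->(1,1) = 1
Tile 7: (0,2)->(2,0) = 4
Tile 1: (1,0)->(0,0) = 1
Tile 4: (1,1)->(1,0) = 1
Tile 2: (1,2)->(0,1) = 2
Tile 8: (2,0)->(2,1) = 1
Tile 3: (2,2)->(0,2) = 2
Sum: 3 + 1 + 4 + 1 + 1 + 2 + 1 + 2 = 15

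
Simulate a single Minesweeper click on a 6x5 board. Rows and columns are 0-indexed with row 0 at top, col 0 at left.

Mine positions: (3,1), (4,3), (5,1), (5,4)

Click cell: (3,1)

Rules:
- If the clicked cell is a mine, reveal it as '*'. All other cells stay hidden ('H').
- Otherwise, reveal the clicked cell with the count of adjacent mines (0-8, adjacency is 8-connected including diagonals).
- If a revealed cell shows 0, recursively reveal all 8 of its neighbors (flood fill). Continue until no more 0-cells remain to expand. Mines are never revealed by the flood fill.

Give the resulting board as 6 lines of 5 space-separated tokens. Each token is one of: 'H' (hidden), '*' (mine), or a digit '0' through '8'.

H H H H H
H H H H H
H H H H H
H * H H H
H H H H H
H H H H H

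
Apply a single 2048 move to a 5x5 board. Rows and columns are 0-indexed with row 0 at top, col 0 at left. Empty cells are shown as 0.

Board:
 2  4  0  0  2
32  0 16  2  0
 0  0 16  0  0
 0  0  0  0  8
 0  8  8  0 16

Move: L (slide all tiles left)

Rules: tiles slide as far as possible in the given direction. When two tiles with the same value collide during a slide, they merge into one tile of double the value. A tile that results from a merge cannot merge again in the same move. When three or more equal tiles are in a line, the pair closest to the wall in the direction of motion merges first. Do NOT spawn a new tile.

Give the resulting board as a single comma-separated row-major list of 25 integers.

Slide left:
row 0: [2, 4, 0, 0, 2] -> [2, 4, 2, 0, 0]
row 1: [32, 0, 16, 2, 0] -> [32, 16, 2, 0, 0]
row 2: [0, 0, 16, 0, 0] -> [16, 0, 0, 0, 0]
row 3: [0, 0, 0, 0, 8] -> [8, 0, 0, 0, 0]
row 4: [0, 8, 8, 0, 16] -> [16, 16, 0, 0, 0]

Answer: 2, 4, 2, 0, 0, 32, 16, 2, 0, 0, 16, 0, 0, 0, 0, 8, 0, 0, 0, 0, 16, 16, 0, 0, 0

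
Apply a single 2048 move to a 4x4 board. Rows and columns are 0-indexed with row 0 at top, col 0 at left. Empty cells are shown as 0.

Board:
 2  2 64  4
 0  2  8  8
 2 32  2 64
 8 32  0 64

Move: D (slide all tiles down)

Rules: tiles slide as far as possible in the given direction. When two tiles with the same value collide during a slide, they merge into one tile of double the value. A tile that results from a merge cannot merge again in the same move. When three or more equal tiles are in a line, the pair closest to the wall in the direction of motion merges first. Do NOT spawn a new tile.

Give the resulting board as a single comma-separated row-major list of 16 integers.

Answer: 0, 0, 0, 0, 0, 0, 64, 4, 4, 4, 8, 8, 8, 64, 2, 128

Derivation:
Slide down:
col 0: [2, 0, 2, 8] -> [0, 0, 4, 8]
col 1: [2, 2, 32, 32] -> [0, 0, 4, 64]
col 2: [64, 8, 2, 0] -> [0, 64, 8, 2]
col 3: [4, 8, 64, 64] -> [0, 4, 8, 128]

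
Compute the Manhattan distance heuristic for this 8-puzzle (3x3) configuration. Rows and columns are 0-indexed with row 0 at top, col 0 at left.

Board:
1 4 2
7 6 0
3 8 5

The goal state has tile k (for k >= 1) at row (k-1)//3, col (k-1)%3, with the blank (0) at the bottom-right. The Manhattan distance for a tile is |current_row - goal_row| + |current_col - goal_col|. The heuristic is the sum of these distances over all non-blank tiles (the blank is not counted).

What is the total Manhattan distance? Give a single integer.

Tile 1: at (0,0), goal (0,0), distance |0-0|+|0-0| = 0
Tile 4: at (0,1), goal (1,0), distance |0-1|+|1-0| = 2
Tile 2: at (0,2), goal (0,1), distance |0-0|+|2-1| = 1
Tile 7: at (1,0), goal (2,0), distance |1-2|+|0-0| = 1
Tile 6: at (1,1), goal (1,2), distance |1-1|+|1-2| = 1
Tile 3: at (2,0), goal (0,2), distance |2-0|+|0-2| = 4
Tile 8: at (2,1), goal (2,1), distance |2-2|+|1-1| = 0
Tile 5: at (2,2), goal (1,1), distance |2-1|+|2-1| = 2
Sum: 0 + 2 + 1 + 1 + 1 + 4 + 0 + 2 = 11

Answer: 11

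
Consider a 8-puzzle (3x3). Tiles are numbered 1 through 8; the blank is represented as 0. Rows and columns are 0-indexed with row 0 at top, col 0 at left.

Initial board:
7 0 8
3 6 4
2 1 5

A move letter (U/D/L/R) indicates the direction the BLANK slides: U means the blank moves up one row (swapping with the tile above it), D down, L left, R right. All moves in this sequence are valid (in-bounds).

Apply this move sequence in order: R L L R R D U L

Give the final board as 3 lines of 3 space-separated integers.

Answer: 7 0 8
3 6 4
2 1 5

Derivation:
After move 1 (R):
7 8 0
3 6 4
2 1 5

After move 2 (L):
7 0 8
3 6 4
2 1 5

After move 3 (L):
0 7 8
3 6 4
2 1 5

After move 4 (R):
7 0 8
3 6 4
2 1 5

After move 5 (R):
7 8 0
3 6 4
2 1 5

After move 6 (D):
7 8 4
3 6 0
2 1 5

After move 7 (U):
7 8 0
3 6 4
2 1 5

After move 8 (L):
7 0 8
3 6 4
2 1 5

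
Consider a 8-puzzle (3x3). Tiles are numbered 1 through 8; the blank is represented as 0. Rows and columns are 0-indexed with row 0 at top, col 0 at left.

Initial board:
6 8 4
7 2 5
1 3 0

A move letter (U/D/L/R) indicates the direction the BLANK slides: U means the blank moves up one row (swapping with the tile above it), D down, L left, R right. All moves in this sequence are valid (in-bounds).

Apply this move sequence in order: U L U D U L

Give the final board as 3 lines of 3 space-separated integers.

After move 1 (U):
6 8 4
7 2 0
1 3 5

After move 2 (L):
6 8 4
7 0 2
1 3 5

After move 3 (U):
6 0 4
7 8 2
1 3 5

After move 4 (D):
6 8 4
7 0 2
1 3 5

After move 5 (U):
6 0 4
7 8 2
1 3 5

After move 6 (L):
0 6 4
7 8 2
1 3 5

Answer: 0 6 4
7 8 2
1 3 5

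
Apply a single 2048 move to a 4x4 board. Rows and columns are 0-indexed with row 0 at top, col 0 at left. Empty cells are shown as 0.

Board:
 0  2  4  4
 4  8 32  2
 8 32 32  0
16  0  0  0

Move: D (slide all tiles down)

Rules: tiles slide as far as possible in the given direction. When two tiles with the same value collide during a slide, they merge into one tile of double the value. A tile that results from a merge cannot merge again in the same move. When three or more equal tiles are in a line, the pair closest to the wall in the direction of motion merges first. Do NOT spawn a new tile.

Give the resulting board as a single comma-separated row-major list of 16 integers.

Slide down:
col 0: [0, 4, 8, 16] -> [0, 4, 8, 16]
col 1: [2, 8, 32, 0] -> [0, 2, 8, 32]
col 2: [4, 32, 32, 0] -> [0, 0, 4, 64]
col 3: [4, 2, 0, 0] -> [0, 0, 4, 2]

Answer: 0, 0, 0, 0, 4, 2, 0, 0, 8, 8, 4, 4, 16, 32, 64, 2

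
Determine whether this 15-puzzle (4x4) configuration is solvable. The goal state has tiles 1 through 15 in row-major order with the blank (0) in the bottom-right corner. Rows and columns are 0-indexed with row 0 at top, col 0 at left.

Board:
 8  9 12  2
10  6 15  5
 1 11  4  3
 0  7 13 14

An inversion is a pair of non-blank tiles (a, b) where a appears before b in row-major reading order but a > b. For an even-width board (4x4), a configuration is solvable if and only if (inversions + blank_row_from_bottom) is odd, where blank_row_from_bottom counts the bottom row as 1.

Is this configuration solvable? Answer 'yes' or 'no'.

Answer: no

Derivation:
Inversions: 49
Blank is in row 3 (0-indexed from top), which is row 1 counting from the bottom (bottom = 1).
49 + 1 = 50, which is even, so the puzzle is not solvable.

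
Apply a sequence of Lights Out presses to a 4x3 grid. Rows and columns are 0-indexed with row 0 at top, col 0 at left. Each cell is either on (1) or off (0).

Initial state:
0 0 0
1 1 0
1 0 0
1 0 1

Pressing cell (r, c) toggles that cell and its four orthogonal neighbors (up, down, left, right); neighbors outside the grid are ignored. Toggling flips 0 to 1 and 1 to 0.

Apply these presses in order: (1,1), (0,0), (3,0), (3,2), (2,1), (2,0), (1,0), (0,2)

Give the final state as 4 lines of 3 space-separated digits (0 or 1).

Answer: 0 1 1
1 0 0
1 1 0
1 1 0

Derivation:
After press 1 at (1,1):
0 1 0
0 0 1
1 1 0
1 0 1

After press 2 at (0,0):
1 0 0
1 0 1
1 1 0
1 0 1

After press 3 at (3,0):
1 0 0
1 0 1
0 1 0
0 1 1

After press 4 at (3,2):
1 0 0
1 0 1
0 1 1
0 0 0

After press 5 at (2,1):
1 0 0
1 1 1
1 0 0
0 1 0

After press 6 at (2,0):
1 0 0
0 1 1
0 1 0
1 1 0

After press 7 at (1,0):
0 0 0
1 0 1
1 1 0
1 1 0

After press 8 at (0,2):
0 1 1
1 0 0
1 1 0
1 1 0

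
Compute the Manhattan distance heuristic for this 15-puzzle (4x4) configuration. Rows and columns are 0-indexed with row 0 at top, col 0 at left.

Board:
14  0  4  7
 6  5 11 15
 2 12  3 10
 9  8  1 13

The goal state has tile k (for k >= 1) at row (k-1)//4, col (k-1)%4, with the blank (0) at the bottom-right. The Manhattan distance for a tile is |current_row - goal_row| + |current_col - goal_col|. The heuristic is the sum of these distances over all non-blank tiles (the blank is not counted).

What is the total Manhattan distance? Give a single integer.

Tile 14: at (0,0), goal (3,1), distance |0-3|+|0-1| = 4
Tile 4: at (0,2), goal (0,3), distance |0-0|+|2-3| = 1
Tile 7: at (0,3), goal (1,2), distance |0-1|+|3-2| = 2
Tile 6: at (1,0), goal (1,1), distance |1-1|+|0-1| = 1
Tile 5: at (1,1), goal (1,0), distance |1-1|+|1-0| = 1
Tile 11: at (1,2), goal (2,2), distance |1-2|+|2-2| = 1
Tile 15: at (1,3), goal (3,2), distance |1-3|+|3-2| = 3
Tile 2: at (2,0), goal (0,1), distance |2-0|+|0-1| = 3
Tile 12: at (2,1), goal (2,3), distance |2-2|+|1-3| = 2
Tile 3: at (2,2), goal (0,2), distance |2-0|+|2-2| = 2
Tile 10: at (2,3), goal (2,1), distance |2-2|+|3-1| = 2
Tile 9: at (3,0), goal (2,0), distance |3-2|+|0-0| = 1
Tile 8: at (3,1), goal (1,3), distance |3-1|+|1-3| = 4
Tile 1: at (3,2), goal (0,0), distance |3-0|+|2-0| = 5
Tile 13: at (3,3), goal (3,0), distance |3-3|+|3-0| = 3
Sum: 4 + 1 + 2 + 1 + 1 + 1 + 3 + 3 + 2 + 2 + 2 + 1 + 4 + 5 + 3 = 35

Answer: 35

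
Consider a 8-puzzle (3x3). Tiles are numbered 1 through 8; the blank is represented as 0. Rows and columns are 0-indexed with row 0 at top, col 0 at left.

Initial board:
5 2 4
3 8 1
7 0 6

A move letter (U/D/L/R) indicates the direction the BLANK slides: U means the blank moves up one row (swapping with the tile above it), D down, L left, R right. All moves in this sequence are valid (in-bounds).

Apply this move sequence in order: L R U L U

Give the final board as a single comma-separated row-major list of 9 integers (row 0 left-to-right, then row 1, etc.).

After move 1 (L):
5 2 4
3 8 1
0 7 6

After move 2 (R):
5 2 4
3 8 1
7 0 6

After move 3 (U):
5 2 4
3 0 1
7 8 6

After move 4 (L):
5 2 4
0 3 1
7 8 6

After move 5 (U):
0 2 4
5 3 1
7 8 6

Answer: 0, 2, 4, 5, 3, 1, 7, 8, 6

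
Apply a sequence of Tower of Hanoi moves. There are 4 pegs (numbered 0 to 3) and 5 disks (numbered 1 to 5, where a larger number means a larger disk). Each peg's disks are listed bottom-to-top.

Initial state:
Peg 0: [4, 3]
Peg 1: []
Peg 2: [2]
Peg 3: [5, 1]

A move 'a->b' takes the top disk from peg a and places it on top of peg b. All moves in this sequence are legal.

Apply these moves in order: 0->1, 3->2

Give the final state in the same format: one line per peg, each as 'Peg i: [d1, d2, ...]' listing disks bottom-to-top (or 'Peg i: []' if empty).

Answer: Peg 0: [4]
Peg 1: [3]
Peg 2: [2, 1]
Peg 3: [5]

Derivation:
After move 1 (0->1):
Peg 0: [4]
Peg 1: [3]
Peg 2: [2]
Peg 3: [5, 1]

After move 2 (3->2):
Peg 0: [4]
Peg 1: [3]
Peg 2: [2, 1]
Peg 3: [5]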